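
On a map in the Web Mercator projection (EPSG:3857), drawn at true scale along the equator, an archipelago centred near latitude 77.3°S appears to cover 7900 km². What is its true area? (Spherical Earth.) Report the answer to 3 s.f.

382 km²

For Mercator, h = k = sec φ (a conformal cylindrical projection has a single point scale, 1/cos φ).
Areal scale = k² = sec²φ = 1/cos²(77.3°) = 1/0.2198² = 20.69.
True area = apparent / (areal scale) = 7900 / 20.69 ≈ 382 km².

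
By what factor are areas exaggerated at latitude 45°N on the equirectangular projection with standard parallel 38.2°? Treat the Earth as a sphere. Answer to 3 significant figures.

1.11

The equidistant cylindrical projection with φ₀ = 38.2° has h = 1 (meridians true) and k = cos φ₀ / cos φ along parallels.
Areal scale = h·k = 1 × cos φ₀ / cos φ; at 45°, h = 1.000, k = 1.111, so h·k = 1.111.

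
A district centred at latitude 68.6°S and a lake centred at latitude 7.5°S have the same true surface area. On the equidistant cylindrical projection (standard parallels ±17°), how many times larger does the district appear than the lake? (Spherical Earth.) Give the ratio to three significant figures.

In the equirectangular projection with standard parallel φ₀ = 17° (x = Rλ cos φ₀, y = Rφ), meridians are true-scale (h = 1) and the parallel scale is k = cos φ₀ / cos φ.
Areal scale at 68.6°: h·k = 1.000 × 2.621 = 2.621.
Areal scale at 7.5°: h·k = 1.000 × 0.9646 = 0.9646.
Ratio = 2.621/0.9646 ≈ 2.72.

2.72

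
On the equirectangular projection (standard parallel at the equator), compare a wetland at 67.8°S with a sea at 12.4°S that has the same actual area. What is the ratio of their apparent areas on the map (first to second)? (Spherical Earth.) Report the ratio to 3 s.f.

In the plate carrée (x = Rλ, y = Rφ), meridians are true-scale (h = 1) and parallels are stretched by k = sec φ.
Areal scale at 67.8°: h·k = 1.000 × 2.647 = 2.647.
Areal scale at 12.4°: h·k = 1.000 × 1.024 = 1.024.
Ratio = 2.647/1.024 ≈ 2.58.

2.58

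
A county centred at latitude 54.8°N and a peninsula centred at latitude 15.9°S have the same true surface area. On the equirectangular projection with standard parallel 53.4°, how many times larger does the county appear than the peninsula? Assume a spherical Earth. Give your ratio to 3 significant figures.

1.67

With standard parallel φ₀ = 53.4°, the equirectangular projection gives x = Rλ cos φ₀, y = Rφ, so h = 1 and k = cos 53.4° / cos φ.
Areal scale at 54.8°: h·k = 1.000 × 1.034 = 1.034.
Areal scale at 15.9°: h·k = 1.000 × 0.6199 = 0.6199.
Ratio = 1.034/0.6199 ≈ 1.67.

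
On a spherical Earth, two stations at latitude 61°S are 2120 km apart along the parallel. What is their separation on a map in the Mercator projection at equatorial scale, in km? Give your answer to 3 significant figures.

4370 km

For Mercator, h = k = sec φ (a conformal cylindrical projection has a single point scale, 1/cos φ).
Along the parallel, k = sec 61° = 1/0.4848 = 2.063.
Map distance = 2120 × 2.063 ≈ 4370 km.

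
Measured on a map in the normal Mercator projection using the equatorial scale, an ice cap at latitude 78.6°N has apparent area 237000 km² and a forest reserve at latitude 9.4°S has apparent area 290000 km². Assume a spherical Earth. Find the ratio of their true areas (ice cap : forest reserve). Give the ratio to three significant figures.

0.0328

On Mercator the areal scale is sec²φ, so true area = apparent × cos²φ.
True area of ice cap: 237000 × cos²(78.6°) = 237000 × 0.03907 = 9259 km².
True area of forest reserve: 290000 × cos²(9.4°) = 290000 × 0.9733 = 282300 km².
Ratio = 9259 / 282300 ≈ 0.0328.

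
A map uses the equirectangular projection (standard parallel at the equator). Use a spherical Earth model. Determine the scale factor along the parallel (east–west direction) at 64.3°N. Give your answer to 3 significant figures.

In the plate carrée (x = Rλ, y = Rφ), meridians are true-scale (h = 1) and parallels are stretched by k = sec φ.
k = 1/cos 64.3° = 1/0.4337 = 2.306.

2.31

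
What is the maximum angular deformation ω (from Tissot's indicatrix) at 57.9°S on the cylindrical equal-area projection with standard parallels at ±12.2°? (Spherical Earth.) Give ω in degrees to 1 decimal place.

65.9°

For cylindrical equal-area with standard parallel φ₀, h = cos φ / cos φ₀ and k = cos φ₀ / cos φ, so h·k = 1.
At 57.9°: h = 0.5437, k = 1.839; principal scales a = 1.839, b = 0.5437.
sin(ω/2) = (a − b)/(a + b) = 1.296/2.383 = 0.5437, so ω = 2 arcsin(0.5437) ≈ 65.9°.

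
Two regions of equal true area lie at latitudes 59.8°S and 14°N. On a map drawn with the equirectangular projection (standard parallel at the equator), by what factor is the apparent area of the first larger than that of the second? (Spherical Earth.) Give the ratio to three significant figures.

1.93

Plate carrée maps x = Rλ, y = Rφ. The meridian scale is h = 1 and the parallel scale is k = 1/cos φ = sec φ.
Areal scale at 59.8°: h·k = 1.000 × 1.988 = 1.988.
Areal scale at 14°: h·k = 1.000 × 1.031 = 1.031.
Ratio = 1.988/1.031 ≈ 1.93.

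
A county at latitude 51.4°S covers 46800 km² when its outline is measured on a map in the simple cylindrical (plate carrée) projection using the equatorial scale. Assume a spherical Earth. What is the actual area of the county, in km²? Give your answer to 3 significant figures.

Plate carrée maps x = Rλ, y = Rφ. The meridian scale is h = 1 and the parallel scale is k = 1/cos φ = sec φ.
Areal scale = h·k = 1 × sec φ; at 51.4°, h = 1.000, k = 1.603, so h·k = 1.603.
True area = apparent / (areal scale) = 46800 / 1.603 ≈ 29200 km².

29200 km²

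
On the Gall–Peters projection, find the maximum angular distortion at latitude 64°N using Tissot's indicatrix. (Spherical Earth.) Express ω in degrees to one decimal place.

Gall–Peters is a cylindrical equal-area projection with standard parallels at ±45°. For cylindrical equal-area with standard parallel φ₀, h = cos φ / cos φ₀ and k = cos φ₀ / cos φ, so h·k = 1.
At 64°: h = 0.6200, k = 1.613; principal scales a = 1.613, b = 0.6200.
sin(ω/2) = (a − b)/(a + b) = 0.9931/2.233 = 0.4447, so ω = 2 arcsin(0.4447) ≈ 52.8°.

52.8°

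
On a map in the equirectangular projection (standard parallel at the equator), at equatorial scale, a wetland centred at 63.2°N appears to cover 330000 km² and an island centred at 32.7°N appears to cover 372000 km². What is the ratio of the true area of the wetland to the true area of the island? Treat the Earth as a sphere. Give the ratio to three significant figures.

On the plate carrée, areal scale = h·k = 1 × sec φ, so true area = apparent × cos φ.
True area of wetland: 330000 × cos(63.2°) = 330000 × 0.4509 = 148800 km².
True area of island: 372000 × cos(32.7°) = 372000 × 0.8415 = 313000 km².
Ratio = 148800 / 313000 ≈ 0.475.

0.475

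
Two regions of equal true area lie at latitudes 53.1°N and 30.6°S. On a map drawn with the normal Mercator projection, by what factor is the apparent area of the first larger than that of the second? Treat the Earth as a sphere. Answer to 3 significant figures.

On Mercator, area is exaggerated by sec²φ = 1/cos²φ.
At 53.1°: sec²(53.1°) = 1/0.6004² = 2.774.
At 30.6°: sec²(30.6°) = 1/0.8607² = 1.350.
Ratio = 2.774/1.350 = cos²(30.6°)/cos²(53.1°) ≈ 2.06.

2.06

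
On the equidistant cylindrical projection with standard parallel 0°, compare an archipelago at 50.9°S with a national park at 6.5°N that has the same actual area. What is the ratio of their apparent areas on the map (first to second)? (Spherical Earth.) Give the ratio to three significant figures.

1.58

In the plate carrée (x = Rλ, y = Rφ), meridians are true-scale (h = 1) and parallels are stretched by k = sec φ.
Areal scale at 50.9°: h·k = 1.000 × 1.586 = 1.586.
Areal scale at 6.5°: h·k = 1.000 × 1.006 = 1.006.
Ratio = 1.586/1.006 ≈ 1.58.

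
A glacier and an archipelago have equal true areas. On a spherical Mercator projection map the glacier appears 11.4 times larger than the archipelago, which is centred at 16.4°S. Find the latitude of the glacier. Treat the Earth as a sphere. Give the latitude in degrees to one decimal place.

73.5°

Mercator areal scale is sec²φ, so apparent-area ratio = sec²φ₁ / sec²φ₂ = cos²φ₂ / cos²φ₁.
cos²φ₂ / cos²φ₁ = 11.4  ⇒  cos φ₁ = cos 16.4° / √11.4 = 0.9593/3.376 = 0.2841.
φ₁ = arccos(0.2841) ≈ 73.5°.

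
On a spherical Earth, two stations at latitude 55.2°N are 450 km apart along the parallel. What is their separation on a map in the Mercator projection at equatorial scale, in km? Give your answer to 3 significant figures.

788 km

Mercator is conformal, so the point scale is isotropic: h = k = sec φ = 1/cos φ.
Along the parallel, k = sec 55.2° = 1/0.5707 = 1.752.
Map distance = 450 × 1.752 ≈ 788 km.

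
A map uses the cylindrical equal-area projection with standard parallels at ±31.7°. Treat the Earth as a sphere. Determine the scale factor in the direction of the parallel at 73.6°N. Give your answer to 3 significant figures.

Cylindrical equal-area (φ₀ = 31.7°): h = cos φ / cos 31.7° along meridians, k = cos 31.7° / cos φ along parallels; h·k = 1.
k = cos 31.7° / cos 73.6° = 0.8508/0.2823 = 3.013.

3.01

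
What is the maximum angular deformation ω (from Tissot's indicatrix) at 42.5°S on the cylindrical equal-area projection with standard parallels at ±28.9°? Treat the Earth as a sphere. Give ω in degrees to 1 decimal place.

A cylindrical equal-area projection with standard parallel φ₀ has meridian scale h = cos φ / cos φ₀ and parallel scale k = cos φ₀ / cos φ (so areas are preserved, h·k = 1).
At 42.5°: h = 0.8422, k = 1.187; principal scales a = 1.187, b = 0.8422.
sin(ω/2) = (a − b)/(a + b) = 0.3453/2.030 = 0.1701, so ω = 2 arcsin(0.1701) ≈ 19.6°.

19.6°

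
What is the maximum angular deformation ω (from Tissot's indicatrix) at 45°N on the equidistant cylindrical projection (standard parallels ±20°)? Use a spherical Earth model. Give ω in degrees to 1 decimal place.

16.2°

The equidistant cylindrical projection with φ₀ = 20° has h = 1 (meridians true) and k = cos φ₀ / cos φ along parallels.
At 45°: h = 1.000, k = 1.329; principal scales a = 1.329, b = 1.000.
sin(ω/2) = (a − b)/(a + b) = 0.3289/2.329 = 0.1412, so ω = 2 arcsin(0.1412) ≈ 16.2°.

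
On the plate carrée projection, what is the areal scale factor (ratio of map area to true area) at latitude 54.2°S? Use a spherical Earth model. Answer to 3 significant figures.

For the equirectangular projection with φ₀ = 0 (plate carrée), h = 1 along meridians and k = sec φ along parallels.
Areal scale = h·k = 1 × sec φ; at 54.2°, h = 1.000, k = 1.710, so h·k = 1.710.

1.71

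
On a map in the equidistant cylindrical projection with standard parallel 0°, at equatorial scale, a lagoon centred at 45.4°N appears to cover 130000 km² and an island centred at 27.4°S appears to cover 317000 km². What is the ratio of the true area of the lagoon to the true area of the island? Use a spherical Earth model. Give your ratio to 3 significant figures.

On the plate carrée, areal scale = h·k = 1 × sec φ, so true area = apparent × cos φ.
True area of lagoon: 130000 × cos(45.4°) = 130000 × 0.7022 = 91280 km².
True area of island: 317000 × cos(27.4°) = 317000 × 0.8878 = 281400 km².
Ratio = 91280 / 281400 ≈ 0.324.

0.324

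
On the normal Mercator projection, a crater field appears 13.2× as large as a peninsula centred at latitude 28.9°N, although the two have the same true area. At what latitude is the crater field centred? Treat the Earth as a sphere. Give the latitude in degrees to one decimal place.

76.1°

Mercator areal scale is sec²φ, so apparent-area ratio = sec²φ₁ / sec²φ₂ = cos²φ₂ / cos²φ₁.
cos²φ₂ / cos²φ₁ = 13.2  ⇒  cos φ₁ = cos 28.9° / √13.2 = 0.8755/3.633 = 0.2410.
φ₁ = arccos(0.2410) ≈ 76.1°.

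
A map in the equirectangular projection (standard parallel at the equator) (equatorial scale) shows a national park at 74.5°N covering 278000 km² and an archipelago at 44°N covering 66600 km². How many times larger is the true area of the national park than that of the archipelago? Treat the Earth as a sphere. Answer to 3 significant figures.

Plate carrée has h = 1 and k = sec φ, giving areal scale sec φ; true area = (apparent area) · cos φ.
True area of national park: 278000 × cos(74.5°) = 278000 × 0.2672 = 74290 km².
True area of archipelago: 66600 × cos(44°) = 66600 × 0.7193 = 47910 km².
Ratio = 74290 / 47910 ≈ 1.55.

1.55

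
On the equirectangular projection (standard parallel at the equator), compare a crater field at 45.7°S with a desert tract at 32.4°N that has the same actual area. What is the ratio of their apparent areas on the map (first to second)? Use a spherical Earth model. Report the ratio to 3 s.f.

For the equirectangular projection with φ₀ = 0 (plate carrée), h = 1 along meridians and k = sec φ along parallels.
Areal scale at 45.7°: h·k = 1.000 × 1.432 = 1.432.
Areal scale at 32.4°: h·k = 1.000 × 1.184 = 1.184.
Ratio = 1.432/1.184 ≈ 1.21.

1.21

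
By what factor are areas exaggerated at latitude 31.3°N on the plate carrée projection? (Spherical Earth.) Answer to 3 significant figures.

For the equirectangular projection with φ₀ = 0 (plate carrée), h = 1 along meridians and k = sec φ along parallels.
Areal scale = h·k = 1 × sec φ; at 31.3°, h = 1.000, k = 1.170, so h·k = 1.170.

1.17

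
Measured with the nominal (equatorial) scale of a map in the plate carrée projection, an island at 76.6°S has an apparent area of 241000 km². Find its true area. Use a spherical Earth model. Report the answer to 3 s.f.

Plate carrée maps x = Rλ, y = Rφ. The meridian scale is h = 1 and the parallel scale is k = 1/cos φ = sec φ.
Areal scale = h·k = 1 × sec φ; at 76.6°, h = 1.000, k = 4.315, so h·k = 4.315.
True area = apparent / (areal scale) = 241000 / 4.315 ≈ 55900 km².

55900 km²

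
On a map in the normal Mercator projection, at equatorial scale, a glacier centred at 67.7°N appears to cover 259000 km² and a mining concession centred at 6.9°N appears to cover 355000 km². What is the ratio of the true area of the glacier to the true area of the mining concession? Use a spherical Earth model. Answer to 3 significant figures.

0.107

On Mercator the areal scale is sec²φ, so true area = apparent × cos²φ.
True area of glacier: 259000 × cos²(67.7°) = 259000 × 0.1440 = 37290 km².
True area of mining concession: 355000 × cos²(6.9°) = 355000 × 0.9856 = 349900 km².
Ratio = 37290 / 349900 ≈ 0.107.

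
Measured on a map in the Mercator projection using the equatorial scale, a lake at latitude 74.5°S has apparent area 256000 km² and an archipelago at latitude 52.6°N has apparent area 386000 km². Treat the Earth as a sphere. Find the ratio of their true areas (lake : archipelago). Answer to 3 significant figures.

On Mercator the areal scale is sec²φ, so true area = apparent × cos²φ.
True area of lake: 256000 × cos²(74.5°) = 256000 × 0.07142 = 18280 km².
True area of archipelago: 386000 × cos²(52.6°) = 386000 × 0.3689 = 142400 km².
Ratio = 18280 / 142400 ≈ 0.128.

0.128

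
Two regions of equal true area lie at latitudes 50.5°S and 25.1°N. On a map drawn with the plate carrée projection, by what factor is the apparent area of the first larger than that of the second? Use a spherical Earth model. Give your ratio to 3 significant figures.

In the plate carrée (x = Rλ, y = Rφ), meridians are true-scale (h = 1) and parallels are stretched by k = sec φ.
Areal scale at 50.5°: h·k = 1.000 × 1.572 = 1.572.
Areal scale at 25.1°: h·k = 1.000 × 1.104 = 1.104.
Ratio = 1.572/1.104 ≈ 1.42.

1.42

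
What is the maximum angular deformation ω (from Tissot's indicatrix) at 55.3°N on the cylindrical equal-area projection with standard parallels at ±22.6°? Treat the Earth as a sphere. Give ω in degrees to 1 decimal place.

For cylindrical equal-area with standard parallel φ₀, h = cos φ / cos φ₀ and k = cos φ₀ / cos φ, so h·k = 1.
At 55.3°: h = 0.6166, k = 1.622; principal scales a = 1.622, b = 0.6166.
sin(ω/2) = (a − b)/(a + b) = 1.005/2.238 = 0.4490, so ω = 2 arcsin(0.4490) ≈ 53.4°.

53.4°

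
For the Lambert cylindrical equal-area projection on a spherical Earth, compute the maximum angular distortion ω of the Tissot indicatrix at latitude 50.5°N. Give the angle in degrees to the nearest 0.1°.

The Lambert cylindrical equal-area projection is the cylindrical equal-area projection with its standard parallel at the equator (φ₀ = 0). A cylindrical equal-area projection with standard parallel φ₀ has meridian scale h = cos φ / cos φ₀ and parallel scale k = cos φ₀ / cos φ (so areas are preserved, h·k = 1).
At 50.5°: h = 0.6361, k = 1.572; principal scales a = 1.572, b = 0.6361.
sin(ω/2) = (a − b)/(a + b) = 0.9361/2.208 = 0.4239, so ω = 2 arcsin(0.4239) ≈ 50.2°.

50.2°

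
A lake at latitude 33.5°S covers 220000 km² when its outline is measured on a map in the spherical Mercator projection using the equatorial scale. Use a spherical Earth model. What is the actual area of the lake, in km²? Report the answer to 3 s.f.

153000 km²

For Mercator, h = k = sec φ (a conformal cylindrical projection has a single point scale, 1/cos φ).
Areal scale = k² = sec²φ = 1/cos²(33.5°) = 1/0.8339² = 1.438.
True area = apparent / (areal scale) = 220000 / 1.438 ≈ 153000 km².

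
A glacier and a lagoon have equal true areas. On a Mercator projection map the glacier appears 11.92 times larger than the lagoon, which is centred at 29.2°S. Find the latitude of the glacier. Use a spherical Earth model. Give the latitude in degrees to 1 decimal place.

75.4°

On Mercator, (apparent₁)/(apparent₂) = sec²φ₁ / sec²φ₂ when true areas are equal.
cos²φ₂ / cos²φ₁ = 11.92  ⇒  cos φ₁ = cos 29.2° / √11.92 = 0.8729/3.453 = 0.2528.
φ₁ = arccos(0.2528) ≈ 75.4°.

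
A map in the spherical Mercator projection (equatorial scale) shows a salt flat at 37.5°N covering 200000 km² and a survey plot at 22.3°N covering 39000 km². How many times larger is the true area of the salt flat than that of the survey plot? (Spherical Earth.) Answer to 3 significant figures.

On Mercator the areal scale is sec²φ, so true area = apparent × cos²φ.
True area of salt flat: 200000 × cos²(37.5°) = 200000 × 0.6294 = 125900 km².
True area of survey plot: 39000 × cos²(22.3°) = 39000 × 0.8560 = 33380 km².
Ratio = 125900 / 33380 ≈ 3.77.

3.77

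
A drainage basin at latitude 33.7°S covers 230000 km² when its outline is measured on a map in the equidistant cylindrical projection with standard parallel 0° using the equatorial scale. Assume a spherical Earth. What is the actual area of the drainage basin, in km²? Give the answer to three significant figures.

For the equirectangular projection with φ₀ = 0 (plate carrée), h = 1 along meridians and k = sec φ along parallels.
Areal scale = h·k = 1 × sec φ; at 33.7°, h = 1.000, k = 1.202, so h·k = 1.202.
True area = apparent / (areal scale) = 230000 / 1.202 ≈ 191000 km².

191000 km²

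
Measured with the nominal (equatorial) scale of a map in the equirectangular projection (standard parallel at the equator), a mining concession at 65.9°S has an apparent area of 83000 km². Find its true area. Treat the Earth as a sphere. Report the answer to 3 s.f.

In the plate carrée (x = Rλ, y = Rφ), meridians are true-scale (h = 1) and parallels are stretched by k = sec φ.
Areal scale = h·k = 1 × sec φ; at 65.9°, h = 1.000, k = 2.449, so h·k = 2.449.
True area = apparent / (areal scale) = 83000 / 2.449 ≈ 33900 km².

33900 km²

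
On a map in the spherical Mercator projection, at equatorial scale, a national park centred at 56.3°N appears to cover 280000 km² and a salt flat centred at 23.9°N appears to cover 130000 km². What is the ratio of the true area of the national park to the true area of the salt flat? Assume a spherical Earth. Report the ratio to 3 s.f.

0.793

Mercator's areal exaggeration is sec²φ; hence true area = (apparent area) · cos²φ.
True area of national park: 280000 × cos²(56.3°) = 280000 × 0.3079 = 86200 km².
True area of salt flat: 130000 × cos²(23.9°) = 130000 × 0.8359 = 108700 km².
Ratio = 86200 / 108700 ≈ 0.793.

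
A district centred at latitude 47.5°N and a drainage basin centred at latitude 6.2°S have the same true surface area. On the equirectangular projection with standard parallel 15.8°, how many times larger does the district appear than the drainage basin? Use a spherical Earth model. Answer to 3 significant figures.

1.47

The equidistant cylindrical projection with φ₀ = 15.8° has h = 1 (meridians true) and k = cos φ₀ / cos φ along parallels.
Areal scale at 47.5°: h·k = 1.000 × 1.424 = 1.424.
Areal scale at 6.2°: h·k = 1.000 × 0.9679 = 0.9679.
Ratio = 1.424/0.9679 ≈ 1.47.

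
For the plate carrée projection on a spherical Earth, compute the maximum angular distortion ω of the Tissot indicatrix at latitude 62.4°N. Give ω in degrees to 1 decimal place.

Plate carrée maps x = Rλ, y = Rφ. The meridian scale is h = 1 and the parallel scale is k = 1/cos φ = sec φ.
At 62.4°: h = 1.000, k = 2.158; principal scales a = 2.158, b = 1.000.
sin(ω/2) = (a − b)/(a + b) = 1.158/3.158 = 0.3668, so ω = 2 arcsin(0.3668) ≈ 43.0°.

43.0°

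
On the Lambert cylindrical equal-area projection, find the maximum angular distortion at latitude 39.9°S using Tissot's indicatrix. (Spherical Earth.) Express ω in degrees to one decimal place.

30.0°

The Lambert cylindrical equal-area projection is the cylindrical equal-area projection with its standard parallel at the equator (φ₀ = 0). A cylindrical equal-area projection with standard parallel φ₀ has meridian scale h = cos φ / cos φ₀ and parallel scale k = cos φ₀ / cos φ (so areas are preserved, h·k = 1).
At 39.9°: h = 0.7672, k = 1.304; principal scales a = 1.304, b = 0.7672.
sin(ω/2) = (a − b)/(a + b) = 0.5363/2.071 = 0.2590, so ω = 2 arcsin(0.2590) ≈ 30.0°.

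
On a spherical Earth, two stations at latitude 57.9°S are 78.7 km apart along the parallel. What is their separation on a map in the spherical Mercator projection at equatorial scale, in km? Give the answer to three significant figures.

For Mercator, h = k = sec φ (a conformal cylindrical projection has a single point scale, 1/cos φ).
Along the parallel, k = sec 57.9° = 1/0.5314 = 1.882.
Map distance = 78.7 × 1.882 ≈ 148 km.

148 km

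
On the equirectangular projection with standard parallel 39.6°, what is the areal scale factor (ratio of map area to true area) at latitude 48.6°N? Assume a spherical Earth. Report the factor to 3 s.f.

1.17

The equidistant cylindrical projection with φ₀ = 39.6° has h = 1 (meridians true) and k = cos φ₀ / cos φ along parallels.
Areal scale = h·k = 1 × cos φ₀ / cos φ; at 48.6°, h = 1.000, k = 1.165, so h·k = 1.165.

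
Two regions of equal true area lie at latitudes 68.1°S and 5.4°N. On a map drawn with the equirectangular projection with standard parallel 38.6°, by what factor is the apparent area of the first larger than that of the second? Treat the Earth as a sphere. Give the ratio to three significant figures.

2.67

With standard parallel φ₀ = 38.6°, the equirectangular projection gives x = Rλ cos φ₀, y = Rφ, so h = 1 and k = cos 38.6° / cos φ.
Areal scale at 68.1°: h·k = 1.000 × 2.095 = 2.095.
Areal scale at 5.4°: h·k = 1.000 × 0.7850 = 0.7850.
Ratio = 2.095/0.7850 ≈ 2.67.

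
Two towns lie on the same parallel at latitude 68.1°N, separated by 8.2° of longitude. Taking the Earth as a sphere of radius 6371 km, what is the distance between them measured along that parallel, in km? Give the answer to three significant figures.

340 km

Arc length along a parallel = R cos φ · Δλ (with Δλ in radians).
= 6371 × cos 68.1° × (8.2° × π/180) = 6371 × 0.3730 × 0.1431 ≈ 340 km.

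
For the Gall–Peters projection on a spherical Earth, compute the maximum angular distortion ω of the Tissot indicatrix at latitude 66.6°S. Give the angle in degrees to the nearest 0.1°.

The Gall–Peters projection is cylindrical equal-area with φ₀ = 45°. For cylindrical equal-area with standard parallel φ₀, h = cos φ / cos φ₀ and k = cos φ₀ / cos φ, so h·k = 1.
At 66.6°: h = 0.5617, k = 1.780; principal scales a = 1.780, b = 0.5617.
sin(ω/2) = (a − b)/(a + b) = 1.219/2.342 = 0.5204, so ω = 2 arcsin(0.5204) ≈ 62.7°.

62.7°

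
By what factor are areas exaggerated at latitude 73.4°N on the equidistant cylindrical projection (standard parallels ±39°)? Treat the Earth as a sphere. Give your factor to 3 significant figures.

2.72

With standard parallel φ₀ = 39°, the equirectangular projection gives x = Rλ cos φ₀, y = Rφ, so h = 1 and k = cos 39° / cos φ.
Areal scale = h·k = 1 × cos φ₀ / cos φ; at 73.4°, h = 1.000, k = 2.720, so h·k = 2.720.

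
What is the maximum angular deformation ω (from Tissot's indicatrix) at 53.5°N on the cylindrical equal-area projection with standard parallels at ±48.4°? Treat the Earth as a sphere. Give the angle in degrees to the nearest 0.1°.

For cylindrical equal-area with standard parallel φ₀, h = cos φ / cos φ₀ and k = cos φ₀ / cos φ, so h·k = 1.
At 53.5°: h = 0.8959, k = 1.116; principal scales a = 1.116, b = 0.8959.
sin(ω/2) = (a − b)/(a + b) = 0.2203/2.012 = 0.1095, so ω = 2 arcsin(0.1095) ≈ 12.6°.

12.6°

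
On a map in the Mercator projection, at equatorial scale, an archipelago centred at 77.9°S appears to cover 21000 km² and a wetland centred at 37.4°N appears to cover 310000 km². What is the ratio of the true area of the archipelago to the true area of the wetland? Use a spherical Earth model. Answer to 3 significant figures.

Since Mercator area scale is 1/cos²φ, the true area equals the apparent area multiplied by cos²φ.
True area of archipelago: 21000 × cos²(77.9°) = 21000 × 0.04394 = 922.7 km².
True area of wetland: 310000 × cos²(37.4°) = 310000 × 0.6311 = 195600 km².
Ratio = 922.7 / 195600 ≈ 0.00472.

0.00472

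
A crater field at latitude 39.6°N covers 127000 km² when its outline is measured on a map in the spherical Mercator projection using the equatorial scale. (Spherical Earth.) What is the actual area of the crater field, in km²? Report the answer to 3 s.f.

Mercator is conformal, so the point scale is isotropic: h = k = sec φ = 1/cos φ.
Areal scale = k² = sec²φ = 1/cos²(39.6°) = 1/0.7705² = 1.684.
True area = apparent / (areal scale) = 127000 / 1.684 ≈ 75400 km².

75400 km²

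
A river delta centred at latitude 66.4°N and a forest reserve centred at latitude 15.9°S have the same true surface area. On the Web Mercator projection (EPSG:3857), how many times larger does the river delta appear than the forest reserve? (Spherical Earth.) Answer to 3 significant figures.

Mercator areal scale is sec²φ.
At 66.4°: sec²(66.4°) = 1/0.4003² = 6.239.
At 15.9°: sec²(15.9°) = 1/0.9617² = 1.081.
Ratio = 6.239/1.081 = cos²(15.9°)/cos²(66.4°) ≈ 5.77.

5.77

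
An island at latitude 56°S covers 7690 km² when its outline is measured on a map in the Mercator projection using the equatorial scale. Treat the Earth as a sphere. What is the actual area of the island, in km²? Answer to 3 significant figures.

2400 km²

Mercator is conformal, so the point scale is isotropic: h = k = sec φ = 1/cos φ.
Areal scale = k² = sec²φ = 1/cos²(56°) = 1/0.5592² = 3.198.
True area = apparent / (areal scale) = 7690 / 3.198 ≈ 2400 km².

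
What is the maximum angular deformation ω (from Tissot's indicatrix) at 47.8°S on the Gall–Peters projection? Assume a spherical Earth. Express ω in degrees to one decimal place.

The Gall–Peters projection is cylindrical equal-area with φ₀ = 45°. For cylindrical equal-area with standard parallel φ₀, h = cos φ / cos φ₀ and k = cos φ₀ / cos φ, so h·k = 1.
At 47.8°: h = 0.9500, k = 1.053; principal scales a = 1.053, b = 0.9500.
sin(ω/2) = (a − b)/(a + b) = 0.1027/2.003 = 0.05129, so ω = 2 arcsin(0.05129) ≈ 5.9°.

5.9°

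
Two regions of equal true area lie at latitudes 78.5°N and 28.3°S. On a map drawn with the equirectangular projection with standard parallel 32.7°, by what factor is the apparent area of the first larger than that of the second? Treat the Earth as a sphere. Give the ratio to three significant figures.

The equidistant cylindrical projection with φ₀ = 32.7° has h = 1 (meridians true) and k = cos φ₀ / cos φ along parallels.
Areal scale at 78.5°: h·k = 1.000 × 4.221 = 4.221.
Areal scale at 28.3°: h·k = 1.000 × 0.9557 = 0.9557.
Ratio = 4.221/0.9557 ≈ 4.42.

4.42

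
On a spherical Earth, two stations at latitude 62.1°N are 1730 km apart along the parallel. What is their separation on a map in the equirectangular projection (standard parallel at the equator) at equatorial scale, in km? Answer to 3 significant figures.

Plate carrée maps x = Rλ, y = Rφ. The meridian scale is h = 1 and the parallel scale is k = 1/cos φ = sec φ.
Along the parallel, k = sec 62.1° = 1/0.4679 = 2.137.
Map distance = 1730 × 2.137 ≈ 3700 km.

3700 km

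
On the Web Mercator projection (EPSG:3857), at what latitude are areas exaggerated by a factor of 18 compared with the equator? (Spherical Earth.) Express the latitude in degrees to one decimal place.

76.4°

Mercator areal scale is sec²φ.
sec²φ = 18  ⇒  cos²φ = 0.05556  ⇒  cos φ = 0.2357.
φ = arccos(0.2357) ≈ 76.4°.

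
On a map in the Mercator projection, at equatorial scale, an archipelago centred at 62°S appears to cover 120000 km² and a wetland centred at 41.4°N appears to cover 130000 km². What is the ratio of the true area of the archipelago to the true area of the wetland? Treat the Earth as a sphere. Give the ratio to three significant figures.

Mercator's areal exaggeration is sec²φ; hence true area = (apparent area) · cos²φ.
True area of archipelago: 120000 × cos²(62°) = 120000 × 0.2204 = 26450 km².
True area of wetland: 130000 × cos²(41.4°) = 130000 × 0.5627 = 73150 km².
Ratio = 26450 / 73150 ≈ 0.362.

0.362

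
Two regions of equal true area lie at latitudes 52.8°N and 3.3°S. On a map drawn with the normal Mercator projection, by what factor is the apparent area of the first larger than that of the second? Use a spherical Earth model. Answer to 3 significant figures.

On Mercator, area is exaggerated by sec²φ = 1/cos²φ.
At 52.8°: sec²(52.8°) = 1/0.6046² = 2.736.
At 3.3°: sec²(3.3°) = 1/0.9983² = 1.003.
Ratio = 2.736/1.003 = cos²(3.3°)/cos²(52.8°) ≈ 2.73.

2.73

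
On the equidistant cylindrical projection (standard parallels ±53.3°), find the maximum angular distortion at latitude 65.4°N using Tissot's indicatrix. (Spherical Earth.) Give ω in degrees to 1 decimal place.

In the equirectangular projection with standard parallel φ₀ = 53.3° (x = Rλ cos φ₀, y = Rφ), meridians are true-scale (h = 1) and the parallel scale is k = cos φ₀ / cos φ.
At 65.4°: h = 1.000, k = 1.436; principal scales a = 1.436, b = 1.000.
sin(ω/2) = (a − b)/(a + b) = 0.4356/2.436 = 0.1789, so ω = 2 arcsin(0.1789) ≈ 20.6°.

20.6°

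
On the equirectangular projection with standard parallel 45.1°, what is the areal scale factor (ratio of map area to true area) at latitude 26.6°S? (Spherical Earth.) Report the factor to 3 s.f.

With standard parallel φ₀ = 45.1°, the equirectangular projection gives x = Rλ cos φ₀, y = Rφ, so h = 1 and k = cos 45.1° / cos φ.
Areal scale = h·k = 1 × cos φ₀ / cos φ; at 26.6°, h = 1.000, k = 0.7894, so h·k = 0.7894.

0.789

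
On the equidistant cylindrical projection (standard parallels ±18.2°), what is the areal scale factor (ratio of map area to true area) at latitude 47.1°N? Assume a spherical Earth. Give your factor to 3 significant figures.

In the equirectangular projection with standard parallel φ₀ = 18.2° (x = Rλ cos φ₀, y = Rφ), meridians are true-scale (h = 1) and the parallel scale is k = cos φ₀ / cos φ.
Areal scale = h·k = 1 × cos φ₀ / cos φ; at 47.1°, h = 1.000, k = 1.396, so h·k = 1.396.

1.40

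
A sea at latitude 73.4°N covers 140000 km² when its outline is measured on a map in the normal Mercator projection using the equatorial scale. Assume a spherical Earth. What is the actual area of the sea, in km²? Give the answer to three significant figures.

Mercator is conformal, so the point scale is isotropic: h = k = sec φ = 1/cos φ.
Areal scale = k² = sec²φ = 1/cos²(73.4°) = 1/0.2857² = 12.25.
True area = apparent / (areal scale) = 140000 / 12.25 ≈ 11400 km².

11400 km²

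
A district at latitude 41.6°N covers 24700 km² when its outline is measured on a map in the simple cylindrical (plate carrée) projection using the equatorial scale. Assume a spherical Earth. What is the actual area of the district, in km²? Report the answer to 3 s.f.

For the equirectangular projection with φ₀ = 0 (plate carrée), h = 1 along meridians and k = sec φ along parallels.
Areal scale = h·k = 1 × sec φ; at 41.6°, h = 1.000, k = 1.337, so h·k = 1.337.
True area = apparent / (areal scale) = 24700 / 1.337 ≈ 18500 km².

18500 km²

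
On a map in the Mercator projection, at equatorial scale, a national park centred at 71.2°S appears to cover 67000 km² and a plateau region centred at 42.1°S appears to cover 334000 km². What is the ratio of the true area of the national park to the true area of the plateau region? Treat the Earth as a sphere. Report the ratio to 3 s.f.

0.0378

On Mercator the areal scale is sec²φ, so true area = apparent × cos²φ.
True area of national park: 67000 × cos²(71.2°) = 67000 × 0.1039 = 6958 km².
True area of plateau region: 334000 × cos²(42.1°) = 334000 × 0.5505 = 183900 km².
Ratio = 6958 / 183900 ≈ 0.0378.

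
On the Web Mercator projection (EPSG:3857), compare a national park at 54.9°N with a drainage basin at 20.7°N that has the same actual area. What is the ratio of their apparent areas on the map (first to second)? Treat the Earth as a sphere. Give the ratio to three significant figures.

2.65

On Mercator, area is exaggerated by sec²φ = 1/cos²φ.
At 54.9°: sec²(54.9°) = 1/0.5750² = 3.025.
At 20.7°: sec²(20.7°) = 1/0.9354² = 1.143.
Ratio = 3.025/1.143 = cos²(20.7°)/cos²(54.9°) ≈ 2.65.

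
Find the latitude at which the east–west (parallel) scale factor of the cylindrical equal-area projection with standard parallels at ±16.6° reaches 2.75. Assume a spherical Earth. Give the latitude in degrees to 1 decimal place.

69.6°

A cylindrical equal-area projection with standard parallel φ₀ has meridian scale h = cos φ / cos φ₀ and parallel scale k = cos φ₀ / cos φ (so areas are preserved, h·k = 1).
k = cos φ₀ / cos φ = 2.75  ⇒  cos φ = cos 16.6° / 2.75 = 0.3485.
φ = arccos(0.3485) ≈ 69.6°.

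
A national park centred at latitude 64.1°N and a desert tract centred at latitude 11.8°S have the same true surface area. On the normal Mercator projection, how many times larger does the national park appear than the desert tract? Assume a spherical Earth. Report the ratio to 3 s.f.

On Mercator, area is exaggerated by sec²φ = 1/cos²φ.
At 64.1°: sec²(64.1°) = 1/0.4368² = 5.241.
At 11.8°: sec²(11.8°) = 1/0.9789² = 1.044.
Ratio = 5.241/1.044 = cos²(11.8°)/cos²(64.1°) ≈ 5.02.

5.02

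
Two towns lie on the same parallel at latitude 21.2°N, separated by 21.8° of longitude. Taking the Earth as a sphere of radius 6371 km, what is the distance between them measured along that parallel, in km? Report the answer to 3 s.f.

Arc length along a parallel = R cos φ · Δλ (with Δλ in radians).
= 6371 × cos 21.2° × (21.8° × π/180) = 6371 × 0.9323 × 0.3805 ≈ 2260 km.

2260 km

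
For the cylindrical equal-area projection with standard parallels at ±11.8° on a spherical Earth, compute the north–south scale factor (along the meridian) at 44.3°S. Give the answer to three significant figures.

For cylindrical equal-area with standard parallel φ₀, h = cos φ / cos φ₀ and k = cos φ₀ / cos φ, so h·k = 1.
h = cos 44.3° / cos 11.8° = 0.7157/0.9789 = 0.7311.

0.731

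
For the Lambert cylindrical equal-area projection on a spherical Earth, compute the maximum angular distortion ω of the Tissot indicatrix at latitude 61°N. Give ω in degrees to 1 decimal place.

The Lambert cylindrical equal-area projection is the cylindrical equal-area projection with its standard parallel at the equator (φ₀ = 0). A cylindrical equal-area projection with standard parallel φ₀ has meridian scale h = cos φ / cos φ₀ and parallel scale k = cos φ₀ / cos φ (so areas are preserved, h·k = 1).
At 61°: h = 0.4848, k = 2.063; principal scales a = 2.063, b = 0.4848.
sin(ω/2) = (a − b)/(a + b) = 1.578/2.547 = 0.6194, so ω = 2 arcsin(0.6194) ≈ 76.5°.

76.5°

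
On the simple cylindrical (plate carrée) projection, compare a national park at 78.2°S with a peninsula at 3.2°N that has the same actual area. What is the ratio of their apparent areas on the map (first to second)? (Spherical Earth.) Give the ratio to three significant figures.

4.88

In the plate carrée (x = Rλ, y = Rφ), meridians are true-scale (h = 1) and parallels are stretched by k = sec φ.
Areal scale at 78.2°: h·k = 1.000 × 4.890 = 4.890.
Areal scale at 3.2°: h·k = 1.000 × 1.002 = 1.002.
Ratio = 4.890/1.002 ≈ 4.88.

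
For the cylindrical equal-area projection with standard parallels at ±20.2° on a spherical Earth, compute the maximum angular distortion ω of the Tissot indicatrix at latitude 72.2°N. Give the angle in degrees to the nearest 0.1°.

A cylindrical equal-area projection with standard parallel φ₀ has meridian scale h = cos φ / cos φ₀ and parallel scale k = cos φ₀ / cos φ (so areas are preserved, h·k = 1).
At 72.2°: h = 0.3257, k = 3.070; principal scales a = 3.070, b = 0.3257.
sin(ω/2) = (a − b)/(a + b) = 2.744/3.396 = 0.8082, so ω = 2 arcsin(0.8082) ≈ 107.8°.

107.8°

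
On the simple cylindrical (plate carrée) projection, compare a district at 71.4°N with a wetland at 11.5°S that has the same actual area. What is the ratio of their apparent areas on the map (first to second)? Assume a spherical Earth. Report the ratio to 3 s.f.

Plate carrée maps x = Rλ, y = Rφ. The meridian scale is h = 1 and the parallel scale is k = 1/cos φ = sec φ.
Areal scale at 71.4°: h·k = 1.000 × 3.135 = 3.135.
Areal scale at 11.5°: h·k = 1.000 × 1.020 = 1.020.
Ratio = 3.135/1.020 ≈ 3.07.

3.07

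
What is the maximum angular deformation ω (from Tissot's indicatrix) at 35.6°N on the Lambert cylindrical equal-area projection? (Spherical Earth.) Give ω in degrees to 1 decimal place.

23.5°

The Lambert cylindrical equal-area projection is the cylindrical equal-area projection with its standard parallel at the equator (φ₀ = 0). A cylindrical equal-area projection with standard parallel φ₀ has meridian scale h = cos φ / cos φ₀ and parallel scale k = cos φ₀ / cos φ (so areas are preserved, h·k = 1).
At 35.6°: h = 0.8131, k = 1.230; principal scales a = 1.230, b = 0.8131.
sin(ω/2) = (a − b)/(a + b) = 0.4168/2.043 = 0.2040, so ω = 2 arcsin(0.2040) ≈ 23.5°.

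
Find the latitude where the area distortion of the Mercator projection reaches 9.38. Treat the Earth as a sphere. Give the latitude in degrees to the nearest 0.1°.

70.9°

Mercator areal scale is sec²φ.
sec²φ = 9.38  ⇒  cos²φ = 0.1066  ⇒  cos φ = 0.3265.
φ = arccos(0.3265) ≈ 70.9°.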